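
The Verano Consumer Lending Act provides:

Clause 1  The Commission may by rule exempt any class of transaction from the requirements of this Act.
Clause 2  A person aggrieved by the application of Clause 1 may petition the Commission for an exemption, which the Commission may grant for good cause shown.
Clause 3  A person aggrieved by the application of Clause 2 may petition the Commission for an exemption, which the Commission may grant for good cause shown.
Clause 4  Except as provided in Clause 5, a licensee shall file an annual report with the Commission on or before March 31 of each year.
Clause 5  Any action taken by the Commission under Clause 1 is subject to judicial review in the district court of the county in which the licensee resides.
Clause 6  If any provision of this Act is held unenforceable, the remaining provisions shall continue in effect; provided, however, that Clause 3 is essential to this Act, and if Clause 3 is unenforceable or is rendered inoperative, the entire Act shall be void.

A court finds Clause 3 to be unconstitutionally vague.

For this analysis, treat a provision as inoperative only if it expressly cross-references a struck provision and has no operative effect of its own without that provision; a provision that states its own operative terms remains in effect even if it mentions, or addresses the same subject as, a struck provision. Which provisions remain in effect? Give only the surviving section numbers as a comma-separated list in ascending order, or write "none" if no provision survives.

none

Clause 3 is struck. No other provision's operative terms depend on Clause 3. Clause 6 makes Clause 3 an essential term, and Clause 3 is the provision held invalid; under Clause 6, the entire Act is therefore void. No provision of the Act survives.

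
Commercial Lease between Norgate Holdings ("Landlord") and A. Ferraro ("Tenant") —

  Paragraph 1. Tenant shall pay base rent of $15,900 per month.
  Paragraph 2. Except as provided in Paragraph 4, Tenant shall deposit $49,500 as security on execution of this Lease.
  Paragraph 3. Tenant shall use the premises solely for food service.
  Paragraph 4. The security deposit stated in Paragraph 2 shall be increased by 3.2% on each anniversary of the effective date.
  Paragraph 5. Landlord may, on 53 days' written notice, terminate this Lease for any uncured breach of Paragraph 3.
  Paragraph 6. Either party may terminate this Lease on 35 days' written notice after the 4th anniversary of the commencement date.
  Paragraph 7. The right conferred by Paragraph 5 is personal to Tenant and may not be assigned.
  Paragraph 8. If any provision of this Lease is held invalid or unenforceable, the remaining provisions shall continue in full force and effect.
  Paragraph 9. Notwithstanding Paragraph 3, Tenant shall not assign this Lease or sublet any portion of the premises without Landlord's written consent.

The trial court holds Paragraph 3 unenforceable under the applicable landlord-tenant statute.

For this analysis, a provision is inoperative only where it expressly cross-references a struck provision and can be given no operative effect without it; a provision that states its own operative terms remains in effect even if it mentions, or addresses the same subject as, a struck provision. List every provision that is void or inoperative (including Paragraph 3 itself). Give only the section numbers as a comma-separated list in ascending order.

3, 5, 7

Paragraph 3 is struck. Paragraph 5 has no operative effect of its own apart from Paragraph 3 and is therefore inoperative. Paragraph 7 has no operative effect of its own apart from Paragraph 5 and is therefore inoperative. Paragraph 9 mentions Paragraph 3 but its own obligation stands independently of Paragraph 3, so Paragraph 9 is not affected. Under the severability clause in Paragraph 8, the remaining provisions continue in force. That leaves Paragraph 1, Paragraph 2, Paragraph 4, Paragraph 6, Paragraph 8, and Paragraph 9 in effect.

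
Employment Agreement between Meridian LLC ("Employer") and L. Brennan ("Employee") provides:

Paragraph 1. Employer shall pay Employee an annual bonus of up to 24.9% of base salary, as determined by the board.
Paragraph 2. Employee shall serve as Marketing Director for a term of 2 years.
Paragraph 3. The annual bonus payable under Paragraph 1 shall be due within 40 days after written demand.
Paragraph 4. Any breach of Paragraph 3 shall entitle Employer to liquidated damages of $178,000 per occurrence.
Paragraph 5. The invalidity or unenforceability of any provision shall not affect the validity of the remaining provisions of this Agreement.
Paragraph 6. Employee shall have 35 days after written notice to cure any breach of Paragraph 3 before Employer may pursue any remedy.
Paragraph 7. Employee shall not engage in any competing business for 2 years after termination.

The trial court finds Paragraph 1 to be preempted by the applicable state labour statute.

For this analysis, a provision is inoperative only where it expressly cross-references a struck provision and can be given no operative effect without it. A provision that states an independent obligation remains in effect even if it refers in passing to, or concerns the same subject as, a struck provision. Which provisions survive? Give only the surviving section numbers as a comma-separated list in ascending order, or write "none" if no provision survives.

2, 5, 7

Paragraph 1 is struck. Paragraph 3 operates only by reference to Paragraph 1, so it falls with Paragraph 1. The whole of Paragraph 4 is the liquidated-damages amount, defined by reference to Paragraph 3, so Paragraph 4 cannot stand once Paragraph 3 is removed. Paragraph 6 operates only by reference to Paragraph 3, so it falls with Paragraph 3. Under the severability clause in Paragraph 5, the remaining provisions continue in force. That leaves Paragraph 2, Paragraph 5, and Paragraph 7 in effect.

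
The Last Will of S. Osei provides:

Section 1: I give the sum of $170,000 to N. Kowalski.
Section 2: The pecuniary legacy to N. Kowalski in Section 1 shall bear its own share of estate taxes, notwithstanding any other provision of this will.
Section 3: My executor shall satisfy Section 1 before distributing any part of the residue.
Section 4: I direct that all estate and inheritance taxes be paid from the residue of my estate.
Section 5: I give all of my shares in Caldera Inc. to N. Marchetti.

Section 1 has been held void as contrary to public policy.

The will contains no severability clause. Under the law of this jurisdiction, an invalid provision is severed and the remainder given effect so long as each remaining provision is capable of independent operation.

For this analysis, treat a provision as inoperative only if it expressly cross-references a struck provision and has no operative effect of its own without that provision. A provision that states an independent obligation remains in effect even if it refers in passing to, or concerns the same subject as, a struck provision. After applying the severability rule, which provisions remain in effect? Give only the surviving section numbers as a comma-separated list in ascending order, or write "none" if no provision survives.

Section 1 is struck. Section 2 has no operative effect of its own apart from Section 1 and is therefore inoperative. Section 3 merely fixes the priority direction for Section 1; with Section 1 gone it has nothing to operate on and falls away. Under the stated default rule, only provisions that cannot operate independently fall away; the rest are enforced. Section 4 and Section 5 remain in effect.

4, 5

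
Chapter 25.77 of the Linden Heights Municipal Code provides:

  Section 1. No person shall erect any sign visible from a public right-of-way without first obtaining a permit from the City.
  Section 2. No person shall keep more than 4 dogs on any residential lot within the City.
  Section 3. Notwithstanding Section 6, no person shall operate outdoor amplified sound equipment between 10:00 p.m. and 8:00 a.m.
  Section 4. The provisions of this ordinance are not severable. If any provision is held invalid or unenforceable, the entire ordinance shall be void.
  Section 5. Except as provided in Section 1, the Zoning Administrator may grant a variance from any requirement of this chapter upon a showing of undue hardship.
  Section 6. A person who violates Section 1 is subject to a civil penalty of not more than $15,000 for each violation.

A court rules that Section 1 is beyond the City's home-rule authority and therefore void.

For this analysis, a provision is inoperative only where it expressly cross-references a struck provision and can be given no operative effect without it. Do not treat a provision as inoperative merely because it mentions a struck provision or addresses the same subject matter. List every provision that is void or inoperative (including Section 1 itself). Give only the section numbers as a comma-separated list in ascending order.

1, 2, 3, 4, 5, 6

Section 1 is struck. The only function of Section 6 is the civil penalty for violating Section 1, so it cannot stand once Section 1 is removed. Section 4 provides that the ordinance is not severable, so the invalidity of any one provision voids the entire ordinance. No provision of the ordinance survives.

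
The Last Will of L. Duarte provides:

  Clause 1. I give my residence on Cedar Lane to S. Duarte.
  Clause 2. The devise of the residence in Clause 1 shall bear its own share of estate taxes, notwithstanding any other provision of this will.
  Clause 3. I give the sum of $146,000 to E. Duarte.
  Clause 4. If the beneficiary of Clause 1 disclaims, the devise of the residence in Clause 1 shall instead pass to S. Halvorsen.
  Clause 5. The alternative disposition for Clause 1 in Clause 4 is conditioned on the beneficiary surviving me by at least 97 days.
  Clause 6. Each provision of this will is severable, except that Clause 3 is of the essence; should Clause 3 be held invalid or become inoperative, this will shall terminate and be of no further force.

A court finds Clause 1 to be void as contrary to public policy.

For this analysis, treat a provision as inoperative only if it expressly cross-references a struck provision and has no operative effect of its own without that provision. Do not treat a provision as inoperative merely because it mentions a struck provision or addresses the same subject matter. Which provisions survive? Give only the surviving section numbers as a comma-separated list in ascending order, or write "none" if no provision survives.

Clause 1 is struck. The only function of Clause 2 is the tax charge on Clause 1, so it cannot stand once Clause 1 is removed. Clause 4 has no operative effect of its own apart from Clause 1 and is therefore inoperative. The only function of Clause 5 is the survivorship condition on Clause 4, so it cannot stand once Clause 4 is removed. Clause 6 makes Clause 3 an essential term, but Clause 3 is unaffected, so the severability proviso in Clause 6 preserves the remaining provisions. Clause 3 and Clause 6 remain in effect.

3, 6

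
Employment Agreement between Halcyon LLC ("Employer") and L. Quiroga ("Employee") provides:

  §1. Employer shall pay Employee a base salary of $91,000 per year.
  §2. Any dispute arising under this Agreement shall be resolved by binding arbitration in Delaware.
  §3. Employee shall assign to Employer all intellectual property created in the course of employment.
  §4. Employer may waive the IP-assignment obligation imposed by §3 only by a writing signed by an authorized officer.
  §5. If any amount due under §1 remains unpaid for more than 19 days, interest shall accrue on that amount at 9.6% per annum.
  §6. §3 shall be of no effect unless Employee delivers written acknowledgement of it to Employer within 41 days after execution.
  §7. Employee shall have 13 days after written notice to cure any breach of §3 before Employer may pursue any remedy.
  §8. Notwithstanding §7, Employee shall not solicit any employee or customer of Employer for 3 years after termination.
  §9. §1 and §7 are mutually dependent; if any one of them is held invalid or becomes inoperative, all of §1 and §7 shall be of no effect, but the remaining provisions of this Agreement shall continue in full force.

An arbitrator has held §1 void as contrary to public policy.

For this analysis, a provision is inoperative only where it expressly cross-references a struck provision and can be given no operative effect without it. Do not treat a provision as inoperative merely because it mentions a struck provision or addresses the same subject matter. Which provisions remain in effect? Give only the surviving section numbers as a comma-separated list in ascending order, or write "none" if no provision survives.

2, 3, 4, 6, 8, 9

§1 is struck. §5 operates only by reference to §1, so it falls with §1. §8 mentions §7 but its own obligation stands independently of §7, so §8 is not affected. §9 declares §1 and §7 mutually dependent; since one of them has fallen, all of them are of no effect. That brings down §7 as well. The remainder continues in force under §9. §2, §3, §4, §6, §8, and §9 remain in effect.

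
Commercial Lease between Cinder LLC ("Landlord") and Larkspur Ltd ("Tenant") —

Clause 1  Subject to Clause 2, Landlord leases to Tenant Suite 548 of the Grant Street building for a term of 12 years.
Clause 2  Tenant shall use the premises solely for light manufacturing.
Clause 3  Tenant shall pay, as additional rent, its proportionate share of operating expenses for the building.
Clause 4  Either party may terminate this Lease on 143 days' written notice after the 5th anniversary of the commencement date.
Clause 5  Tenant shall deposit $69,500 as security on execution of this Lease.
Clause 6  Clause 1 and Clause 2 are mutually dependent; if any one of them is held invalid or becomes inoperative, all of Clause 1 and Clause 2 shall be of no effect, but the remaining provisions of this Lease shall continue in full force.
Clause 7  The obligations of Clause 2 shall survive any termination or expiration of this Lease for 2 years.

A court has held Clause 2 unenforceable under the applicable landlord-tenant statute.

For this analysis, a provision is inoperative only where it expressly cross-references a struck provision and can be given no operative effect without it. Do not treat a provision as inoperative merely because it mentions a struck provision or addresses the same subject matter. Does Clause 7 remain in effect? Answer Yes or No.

Clause 2 is struck. The only function of Clause 7 is the survival period for Clause 2, so it cannot stand once Clause 2 is removed. Clause 6 declares Clause 1 and Clause 2 mutually dependent; since one of them has fallen, all of them are of no effect. That brings down Clause 1 as well. The remainder continues in force under Clause 6. That leaves Clause 3, Clause 4, Clause 5, and Clause 6 in effect. Clause 7 is among the inoperative provisions, so the answer is no.

No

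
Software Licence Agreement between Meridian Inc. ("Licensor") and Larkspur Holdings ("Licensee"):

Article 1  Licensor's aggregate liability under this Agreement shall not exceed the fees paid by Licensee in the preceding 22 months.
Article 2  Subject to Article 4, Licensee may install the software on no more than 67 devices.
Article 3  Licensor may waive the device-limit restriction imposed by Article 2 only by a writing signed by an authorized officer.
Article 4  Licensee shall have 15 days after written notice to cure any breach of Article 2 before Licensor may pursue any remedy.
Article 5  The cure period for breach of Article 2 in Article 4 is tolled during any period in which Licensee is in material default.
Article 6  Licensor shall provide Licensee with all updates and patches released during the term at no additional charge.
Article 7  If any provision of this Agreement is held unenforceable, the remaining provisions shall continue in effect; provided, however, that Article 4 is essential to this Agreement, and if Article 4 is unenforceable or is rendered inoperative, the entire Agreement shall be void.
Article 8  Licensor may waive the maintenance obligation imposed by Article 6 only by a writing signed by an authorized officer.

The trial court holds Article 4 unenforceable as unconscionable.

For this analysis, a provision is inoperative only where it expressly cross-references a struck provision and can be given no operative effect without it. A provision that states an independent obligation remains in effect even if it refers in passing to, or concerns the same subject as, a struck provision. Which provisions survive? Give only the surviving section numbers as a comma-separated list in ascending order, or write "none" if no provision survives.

Article 4 is struck. Article 5 operates only by reference to Article 4, so it falls with Article 4. Article 7 makes Article 4 an essential term, and Article 4 is the provision held invalid; under Article 7, the entire Agreement is therefore void. No provision of the Agreement survives.

none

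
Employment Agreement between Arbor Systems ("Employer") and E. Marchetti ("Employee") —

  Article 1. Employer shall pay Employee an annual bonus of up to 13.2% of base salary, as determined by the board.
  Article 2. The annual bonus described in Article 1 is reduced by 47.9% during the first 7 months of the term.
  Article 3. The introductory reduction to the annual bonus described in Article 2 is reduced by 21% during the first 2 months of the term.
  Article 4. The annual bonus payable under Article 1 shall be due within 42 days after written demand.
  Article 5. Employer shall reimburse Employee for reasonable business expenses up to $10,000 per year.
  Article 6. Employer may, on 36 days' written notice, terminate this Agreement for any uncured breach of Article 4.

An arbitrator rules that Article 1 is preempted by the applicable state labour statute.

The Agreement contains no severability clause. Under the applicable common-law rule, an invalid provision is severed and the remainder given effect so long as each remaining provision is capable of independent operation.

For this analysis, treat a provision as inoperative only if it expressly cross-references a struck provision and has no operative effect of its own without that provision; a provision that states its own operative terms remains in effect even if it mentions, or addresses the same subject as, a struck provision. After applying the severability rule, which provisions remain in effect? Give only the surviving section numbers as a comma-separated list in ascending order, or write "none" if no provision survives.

Article 1 is struck. Article 2 has no operative effect of its own apart from Article 1 and is therefore inoperative. The whole of Article 4 is the payment deadline for the annual bonus, defined by reference to Article 1, so Article 4 cannot stand once Article 1 is removed. Article 3 has no operative effect of its own apart from Article 2 and is therefore inoperative. Article 6 operates only by reference to Article 4, so it falls with Article 4. Under the stated default rule, only provisions that cannot operate independently fall away; the rest are enforced. Only Article 5 remains in effect.

5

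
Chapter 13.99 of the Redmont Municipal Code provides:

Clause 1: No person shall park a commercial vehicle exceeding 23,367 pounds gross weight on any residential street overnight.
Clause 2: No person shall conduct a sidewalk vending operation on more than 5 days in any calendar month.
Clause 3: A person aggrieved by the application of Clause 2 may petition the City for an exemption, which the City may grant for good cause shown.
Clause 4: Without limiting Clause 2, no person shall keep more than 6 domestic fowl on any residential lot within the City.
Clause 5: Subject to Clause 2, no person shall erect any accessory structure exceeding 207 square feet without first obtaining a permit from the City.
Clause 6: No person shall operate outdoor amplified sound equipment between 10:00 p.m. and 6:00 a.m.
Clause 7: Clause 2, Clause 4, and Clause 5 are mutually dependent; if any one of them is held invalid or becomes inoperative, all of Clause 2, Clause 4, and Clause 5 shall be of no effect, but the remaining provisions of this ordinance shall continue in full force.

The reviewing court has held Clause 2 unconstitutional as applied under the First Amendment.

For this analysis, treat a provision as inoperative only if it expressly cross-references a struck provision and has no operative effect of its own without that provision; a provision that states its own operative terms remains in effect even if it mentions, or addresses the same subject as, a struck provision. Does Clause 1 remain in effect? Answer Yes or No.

Clause 2 is struck. The only function of Clause 3 is the exemption procedure for Clause 2, so it cannot stand once Clause 2 is removed. Clause 7 declares Clause 2, Clause 4, and Clause 5 mutually dependent; since one of them has fallen, all of them are of no effect. That brings down Clause 4 and Clause 5 as well. The remainder continues in force under Clause 7. Clause 1, Clause 6, and Clause 7 remain in effect. Clause 1 is among the surviving provisions, so the answer is yes.

Yes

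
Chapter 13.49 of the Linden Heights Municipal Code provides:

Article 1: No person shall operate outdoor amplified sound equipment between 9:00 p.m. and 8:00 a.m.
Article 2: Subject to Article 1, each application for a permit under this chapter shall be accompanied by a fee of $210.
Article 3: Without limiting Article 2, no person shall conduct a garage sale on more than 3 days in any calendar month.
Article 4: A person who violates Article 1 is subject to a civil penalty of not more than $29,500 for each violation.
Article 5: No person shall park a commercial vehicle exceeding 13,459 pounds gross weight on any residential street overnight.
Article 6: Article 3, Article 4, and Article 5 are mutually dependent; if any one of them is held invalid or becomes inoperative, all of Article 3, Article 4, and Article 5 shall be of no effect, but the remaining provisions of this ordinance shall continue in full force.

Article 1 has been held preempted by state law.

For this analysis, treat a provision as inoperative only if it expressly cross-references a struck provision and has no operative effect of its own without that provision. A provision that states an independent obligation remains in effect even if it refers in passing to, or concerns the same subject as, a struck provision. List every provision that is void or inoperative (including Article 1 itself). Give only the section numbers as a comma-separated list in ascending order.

Article 1 is struck. The only function of Article 4 is the civil penalty for violating Article 1, so it cannot stand once Article 1 is removed. Article 2 mentions Article 1 but its own obligation stands independently of Article 1, so Article 2 is not affected. Article 6 declares Article 3, Article 4, and Article 5 mutually dependent; since one of them has fallen, all of them are of no effect. That brings down Article 3 and Article 5 as well. The remainder continues in force under Article 6. The provisions still in force are Article 2 and Article 6.

1, 3, 4, 5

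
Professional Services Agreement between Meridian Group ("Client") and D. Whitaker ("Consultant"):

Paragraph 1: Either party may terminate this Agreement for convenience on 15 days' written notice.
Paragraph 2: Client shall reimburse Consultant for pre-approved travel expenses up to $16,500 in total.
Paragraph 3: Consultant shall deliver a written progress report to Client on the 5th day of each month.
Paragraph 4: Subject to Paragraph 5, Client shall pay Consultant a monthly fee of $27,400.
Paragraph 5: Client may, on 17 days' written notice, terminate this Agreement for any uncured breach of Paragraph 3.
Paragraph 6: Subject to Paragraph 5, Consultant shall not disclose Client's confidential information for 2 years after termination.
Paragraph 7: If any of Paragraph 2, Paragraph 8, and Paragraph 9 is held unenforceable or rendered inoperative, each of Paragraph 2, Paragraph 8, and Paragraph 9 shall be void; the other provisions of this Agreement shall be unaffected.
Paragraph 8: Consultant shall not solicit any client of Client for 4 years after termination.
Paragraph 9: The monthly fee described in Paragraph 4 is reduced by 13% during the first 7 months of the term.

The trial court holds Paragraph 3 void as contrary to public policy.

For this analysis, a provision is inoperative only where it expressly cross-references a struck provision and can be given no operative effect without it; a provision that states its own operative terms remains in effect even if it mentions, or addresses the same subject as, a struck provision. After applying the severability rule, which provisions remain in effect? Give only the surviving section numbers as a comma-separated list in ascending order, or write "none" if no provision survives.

1, 2, 4, 6, 7, 8, 9

Paragraph 3 is struck. The only function of Paragraph 5 is the termination right for breach of Paragraph 3, so it cannot stand once Paragraph 3 is removed. Paragraph 4 mentions Paragraph 5 but its own obligation stands independently of Paragraph 5, so Paragraph 4 is not affected. Paragraph 6 mentions Paragraph 5 but its own obligation stands independently of Paragraph 5, so Paragraph 6 is not affected. Paragraph 7 ties Paragraph 2, Paragraph 8, and Paragraph 9 together, but none of those is affected here; the remaining provisions continue in force under Paragraph 7. Paragraph 1, Paragraph 2, Paragraph 4, Paragraph 6, Paragraph 7, Paragraph 8, and Paragraph 9 remain in effect.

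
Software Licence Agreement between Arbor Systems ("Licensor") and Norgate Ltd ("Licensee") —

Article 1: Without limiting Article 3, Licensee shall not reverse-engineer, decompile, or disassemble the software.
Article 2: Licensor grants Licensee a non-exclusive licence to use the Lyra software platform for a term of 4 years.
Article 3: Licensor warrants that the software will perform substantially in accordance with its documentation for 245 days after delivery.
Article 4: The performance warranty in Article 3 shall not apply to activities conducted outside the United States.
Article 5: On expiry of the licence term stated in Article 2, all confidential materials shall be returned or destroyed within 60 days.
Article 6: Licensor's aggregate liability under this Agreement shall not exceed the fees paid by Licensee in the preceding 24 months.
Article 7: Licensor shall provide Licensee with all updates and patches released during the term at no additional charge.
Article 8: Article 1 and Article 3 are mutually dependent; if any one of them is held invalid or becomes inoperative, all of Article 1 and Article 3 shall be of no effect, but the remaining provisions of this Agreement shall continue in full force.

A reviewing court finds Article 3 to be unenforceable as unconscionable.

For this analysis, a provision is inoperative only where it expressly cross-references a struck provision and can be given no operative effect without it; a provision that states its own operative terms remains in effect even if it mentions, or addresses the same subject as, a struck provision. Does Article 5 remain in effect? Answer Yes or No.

Yes

Article 3 is struck. Article 4 does nothing except set the carve-out from the performance warranty by reference to Article 3; with Article 3 gone it has no independent effect and is inoperative. Article 8 declares Article 1 and Article 3 mutually dependent; since one of them has fallen, all of them are of no effect. That brings down Article 1 as well. The remainder continues in force under Article 8. The provisions still in force are Article 2, Article 5, Article 6, Article 7, and Article 8. Article 5 is among the surviving provisions, so the answer is yes.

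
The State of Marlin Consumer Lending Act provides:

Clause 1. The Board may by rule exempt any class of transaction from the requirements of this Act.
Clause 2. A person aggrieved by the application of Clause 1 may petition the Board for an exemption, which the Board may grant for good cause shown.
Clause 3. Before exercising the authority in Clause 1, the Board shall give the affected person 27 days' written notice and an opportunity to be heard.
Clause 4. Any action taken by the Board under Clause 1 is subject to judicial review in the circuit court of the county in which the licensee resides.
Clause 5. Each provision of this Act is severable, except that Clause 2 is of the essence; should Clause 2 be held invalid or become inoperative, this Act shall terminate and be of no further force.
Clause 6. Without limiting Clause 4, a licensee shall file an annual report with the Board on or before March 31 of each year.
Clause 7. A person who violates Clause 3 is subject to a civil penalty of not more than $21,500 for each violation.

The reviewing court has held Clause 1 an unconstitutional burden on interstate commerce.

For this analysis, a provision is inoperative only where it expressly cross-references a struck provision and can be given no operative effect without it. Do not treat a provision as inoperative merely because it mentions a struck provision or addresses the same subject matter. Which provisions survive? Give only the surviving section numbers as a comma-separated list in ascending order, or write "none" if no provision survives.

none

Clause 1 is struck. Clause 2 operates only by reference to Clause 1, so it falls with Clause 1. Clause 3 operates only by reference to Clause 1, so it falls with Clause 1. Clause 4 operates only by reference to Clause 1, so it falls with Clause 1. Clause 7 has no operative effect of its own apart from Clause 3 and is therefore inoperative. Clause 5 makes Clause 2 an essential term, and Clause 2 has been rendered inoperative by the cascade; under Clause 5, the entire Act is therefore void. No provision of the Act survives.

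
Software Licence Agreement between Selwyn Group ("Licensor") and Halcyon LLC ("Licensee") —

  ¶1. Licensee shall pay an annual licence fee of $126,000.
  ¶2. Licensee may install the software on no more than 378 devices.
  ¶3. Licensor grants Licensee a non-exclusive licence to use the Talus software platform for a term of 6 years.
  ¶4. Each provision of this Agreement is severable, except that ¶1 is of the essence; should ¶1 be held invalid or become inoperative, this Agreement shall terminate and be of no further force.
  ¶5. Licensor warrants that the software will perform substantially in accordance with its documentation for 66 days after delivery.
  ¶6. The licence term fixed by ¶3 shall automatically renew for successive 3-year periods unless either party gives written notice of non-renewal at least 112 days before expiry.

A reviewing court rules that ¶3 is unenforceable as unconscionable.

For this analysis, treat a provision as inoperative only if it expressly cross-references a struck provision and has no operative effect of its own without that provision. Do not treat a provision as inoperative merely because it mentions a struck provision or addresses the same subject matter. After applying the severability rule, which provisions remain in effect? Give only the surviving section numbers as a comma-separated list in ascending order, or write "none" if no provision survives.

1, 2, 4, 5

¶3 is struck. ¶6 does nothing except set the renewal of the licence term by reference to ¶3; with ¶3 gone it has no independent effect and is inoperative. ¶4 makes ¶1 an essential term, but ¶1 is unaffected, so the severability proviso in ¶4 preserves the remaining provisions. The provisions still in force are ¶1, ¶2, ¶4, and ¶5.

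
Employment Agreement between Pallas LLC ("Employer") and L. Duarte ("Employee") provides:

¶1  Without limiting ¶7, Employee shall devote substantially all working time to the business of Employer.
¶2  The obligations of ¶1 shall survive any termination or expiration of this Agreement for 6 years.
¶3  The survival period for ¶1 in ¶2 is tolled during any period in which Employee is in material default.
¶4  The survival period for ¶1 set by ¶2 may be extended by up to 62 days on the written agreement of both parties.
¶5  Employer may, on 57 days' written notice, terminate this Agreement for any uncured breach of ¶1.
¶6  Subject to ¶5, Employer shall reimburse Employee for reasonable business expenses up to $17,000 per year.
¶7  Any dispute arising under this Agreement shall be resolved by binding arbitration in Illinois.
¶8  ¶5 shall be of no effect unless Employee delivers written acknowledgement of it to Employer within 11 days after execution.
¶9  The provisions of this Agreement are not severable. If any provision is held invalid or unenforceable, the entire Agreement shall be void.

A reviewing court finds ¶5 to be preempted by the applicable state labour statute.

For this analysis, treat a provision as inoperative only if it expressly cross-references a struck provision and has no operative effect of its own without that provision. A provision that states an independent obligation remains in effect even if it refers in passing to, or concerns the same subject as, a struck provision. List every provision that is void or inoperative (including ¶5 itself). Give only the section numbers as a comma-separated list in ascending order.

1, 2, 3, 4, 5, 6, 7, 8, 9

¶5 is struck. The only function of ¶8 is the acknowledgement condition for ¶5, so it cannot stand once ¶5 is removed. ¶9 provides that the Agreement is not severable, so the invalidity of any one provision voids the entire Agreement. No provision of the Agreement survives.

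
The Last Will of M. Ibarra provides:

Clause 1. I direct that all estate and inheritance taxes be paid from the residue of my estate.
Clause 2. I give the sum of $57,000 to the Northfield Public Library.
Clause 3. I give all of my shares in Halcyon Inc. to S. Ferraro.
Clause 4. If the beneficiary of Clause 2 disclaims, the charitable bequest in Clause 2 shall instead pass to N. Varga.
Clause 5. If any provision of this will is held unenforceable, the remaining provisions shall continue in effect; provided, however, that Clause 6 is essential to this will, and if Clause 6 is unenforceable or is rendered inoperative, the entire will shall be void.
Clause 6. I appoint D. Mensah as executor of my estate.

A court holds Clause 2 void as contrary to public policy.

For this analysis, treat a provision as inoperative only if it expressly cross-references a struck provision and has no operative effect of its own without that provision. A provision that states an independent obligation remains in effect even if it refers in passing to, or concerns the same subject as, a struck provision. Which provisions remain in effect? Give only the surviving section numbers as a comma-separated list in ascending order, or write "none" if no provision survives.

1, 3, 5, 6

Clause 2 is struck. Clause 4 has no operative effect of its own apart from Clause 2 and is therefore inoperative. Clause 5 makes Clause 6 an essential term, but Clause 6 is unaffected, so the severability proviso in Clause 5 preserves the remaining provisions. Clause 1, Clause 3, Clause 5, and Clause 6 remain in effect.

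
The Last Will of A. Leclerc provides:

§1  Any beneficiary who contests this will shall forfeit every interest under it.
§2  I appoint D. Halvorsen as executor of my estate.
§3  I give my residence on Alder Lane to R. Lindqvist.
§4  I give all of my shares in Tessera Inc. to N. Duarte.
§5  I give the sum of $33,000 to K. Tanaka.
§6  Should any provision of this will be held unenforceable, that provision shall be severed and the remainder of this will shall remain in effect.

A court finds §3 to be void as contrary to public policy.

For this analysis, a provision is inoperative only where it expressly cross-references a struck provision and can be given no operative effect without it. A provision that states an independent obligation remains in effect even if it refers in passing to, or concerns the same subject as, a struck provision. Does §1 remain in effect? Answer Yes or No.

Yes

§3 is struck. No other provision's operative terms depend on §3. §6 is a severability clause and preserves every provision that can still be given independent effect. That leaves §1, §2, §4, §5, and §6 in effect. §1 is among the surviving provisions, so the answer is yes.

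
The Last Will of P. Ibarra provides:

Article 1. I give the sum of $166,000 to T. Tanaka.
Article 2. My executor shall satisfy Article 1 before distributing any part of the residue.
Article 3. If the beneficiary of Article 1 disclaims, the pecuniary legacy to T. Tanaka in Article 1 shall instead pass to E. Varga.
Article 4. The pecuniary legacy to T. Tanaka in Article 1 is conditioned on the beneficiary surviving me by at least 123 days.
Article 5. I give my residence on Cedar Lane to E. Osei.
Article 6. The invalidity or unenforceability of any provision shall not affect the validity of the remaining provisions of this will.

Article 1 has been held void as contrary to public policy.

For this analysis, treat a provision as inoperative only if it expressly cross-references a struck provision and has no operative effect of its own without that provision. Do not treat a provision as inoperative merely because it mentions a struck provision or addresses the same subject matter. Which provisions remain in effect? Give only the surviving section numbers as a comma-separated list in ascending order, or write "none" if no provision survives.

Article 1 is struck. Article 2 operates only by reference to Article 1, so it falls with Article 1. Article 3 operates only by reference to Article 1, so it falls with Article 1. Article 4 merely fixes the survivorship condition on Article 1; with Article 1 gone it has nothing to operate on and falls away. Article 6 is a severability clause and preserves every provision that can still be given independent effect. That leaves Article 5 and Article 6 in effect.

5, 6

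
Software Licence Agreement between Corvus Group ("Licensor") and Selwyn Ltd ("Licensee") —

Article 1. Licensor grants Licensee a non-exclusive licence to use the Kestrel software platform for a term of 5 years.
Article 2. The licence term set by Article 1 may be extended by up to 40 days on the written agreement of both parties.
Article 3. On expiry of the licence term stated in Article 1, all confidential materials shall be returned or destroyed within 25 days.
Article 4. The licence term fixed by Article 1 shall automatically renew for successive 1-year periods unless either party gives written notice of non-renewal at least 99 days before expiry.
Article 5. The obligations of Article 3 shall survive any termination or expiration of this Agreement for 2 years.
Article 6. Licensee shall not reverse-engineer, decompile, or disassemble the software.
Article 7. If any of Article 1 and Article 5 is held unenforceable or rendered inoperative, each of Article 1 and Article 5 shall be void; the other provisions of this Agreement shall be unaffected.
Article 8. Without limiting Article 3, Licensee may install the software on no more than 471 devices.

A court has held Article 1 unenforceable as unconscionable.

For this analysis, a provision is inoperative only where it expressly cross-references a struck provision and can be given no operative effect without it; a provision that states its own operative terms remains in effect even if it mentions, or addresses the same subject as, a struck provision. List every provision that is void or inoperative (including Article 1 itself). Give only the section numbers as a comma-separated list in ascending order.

Article 1 is struck. Article 2 operates only by reference to Article 1, so it falls with Article 1. Article 3 merely fixes the return obligation tied to Article 1; with Article 1 gone it has nothing to operate on and falls away. Article 4 operates only by reference to Article 1, so it falls with Article 1. Article 5 merely fixes the survival period for Article 3; with Article 3 gone it has nothing to operate on and falls away. Article 8 mentions Article 3 but its own obligation stands independently of Article 3, so Article 8 is not affected. Article 7 declares Article 1 and Article 5 mutually dependent; since one of them has fallen, all of them are of no effect. The remainder continues in force under Article 7. The provisions still in force are Article 6, Article 7, and Article 8.

1, 2, 3, 4, 5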